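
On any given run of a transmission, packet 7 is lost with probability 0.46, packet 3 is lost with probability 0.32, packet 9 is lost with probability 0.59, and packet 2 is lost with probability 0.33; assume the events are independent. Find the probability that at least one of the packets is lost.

0.89913016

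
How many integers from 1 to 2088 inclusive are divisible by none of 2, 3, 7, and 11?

543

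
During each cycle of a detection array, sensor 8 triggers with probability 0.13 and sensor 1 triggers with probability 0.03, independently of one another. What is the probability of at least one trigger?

P(none) = (1 − 0.13) × (1 − 0.03) = 0.87 × 0.97 = 0.8439
P(at least one) = 1 − 0.8439 = 0.1561

0.1561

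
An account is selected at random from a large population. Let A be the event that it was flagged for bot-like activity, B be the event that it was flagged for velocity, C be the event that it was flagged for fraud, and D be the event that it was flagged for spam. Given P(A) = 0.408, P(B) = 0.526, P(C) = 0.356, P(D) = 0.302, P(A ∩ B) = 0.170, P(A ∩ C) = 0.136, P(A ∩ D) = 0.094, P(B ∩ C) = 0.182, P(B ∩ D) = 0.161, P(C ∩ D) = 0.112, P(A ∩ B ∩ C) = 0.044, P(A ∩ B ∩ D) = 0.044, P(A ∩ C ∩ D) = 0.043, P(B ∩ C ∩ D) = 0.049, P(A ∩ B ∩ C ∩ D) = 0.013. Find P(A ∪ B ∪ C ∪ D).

0.904

Apply inclusion-exclusion:
P(A ∪ B ∪ C ∪ D) = 0.408 + 0.526 + 0.356 + 0.302 − 0.170 − 0.136 − 0.094 − 0.182 − 0.161 − 0.112 + 0.044 + 0.044 + 0.043 + 0.049 − 0.013 = 0.904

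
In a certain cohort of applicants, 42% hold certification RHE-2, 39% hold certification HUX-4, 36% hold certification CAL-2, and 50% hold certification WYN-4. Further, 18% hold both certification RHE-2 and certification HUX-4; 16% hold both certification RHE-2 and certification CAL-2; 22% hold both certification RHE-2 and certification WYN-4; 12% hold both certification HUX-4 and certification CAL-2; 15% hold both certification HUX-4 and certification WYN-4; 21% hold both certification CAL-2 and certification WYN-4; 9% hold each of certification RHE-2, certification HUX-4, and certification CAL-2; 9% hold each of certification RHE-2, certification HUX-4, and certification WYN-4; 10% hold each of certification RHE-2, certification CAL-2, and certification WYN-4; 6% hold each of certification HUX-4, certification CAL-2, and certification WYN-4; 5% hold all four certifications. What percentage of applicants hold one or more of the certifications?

Using inclusion–exclusion:
P(union) = 42 + 39 + 36 + 50 − 18 − 16 − 22 − 12 − 15 − 21 + 9 + 9 + 10 + 6 − 5 = 92%

92%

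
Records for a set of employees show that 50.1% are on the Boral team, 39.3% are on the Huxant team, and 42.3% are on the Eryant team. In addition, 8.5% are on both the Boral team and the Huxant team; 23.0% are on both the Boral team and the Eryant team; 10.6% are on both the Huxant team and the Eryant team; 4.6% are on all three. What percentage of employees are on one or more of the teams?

Inclusion–exclusion gives
P(≥1) = 50.1 + 39.3 + 42.3 − 8.5 − 23.0 − 10.6 + 4.6 = 94.2%

94.2%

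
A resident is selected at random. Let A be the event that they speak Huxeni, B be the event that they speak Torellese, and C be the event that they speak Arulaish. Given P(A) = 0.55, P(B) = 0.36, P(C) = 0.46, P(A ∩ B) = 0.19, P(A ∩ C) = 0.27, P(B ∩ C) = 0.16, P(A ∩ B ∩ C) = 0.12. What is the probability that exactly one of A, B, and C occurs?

0.49

P(exactly one) = 0.55 + 0.36 + 0.46 − 2·0.19 − 2·0.27 − 2·0.16 + 3·0.12 = 0.49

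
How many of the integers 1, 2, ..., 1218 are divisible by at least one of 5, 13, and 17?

371

⌊1218/5⌋ + ⌊1218/13⌋ + ⌊1218/17⌋ − ⌊1218/65⌋ − ⌊1218/85⌋ − ⌊1218/221⌋ + ⌊1218/1105⌋ = 243 + 93 + 71 − 18 − 14 − 5 + 1 = 371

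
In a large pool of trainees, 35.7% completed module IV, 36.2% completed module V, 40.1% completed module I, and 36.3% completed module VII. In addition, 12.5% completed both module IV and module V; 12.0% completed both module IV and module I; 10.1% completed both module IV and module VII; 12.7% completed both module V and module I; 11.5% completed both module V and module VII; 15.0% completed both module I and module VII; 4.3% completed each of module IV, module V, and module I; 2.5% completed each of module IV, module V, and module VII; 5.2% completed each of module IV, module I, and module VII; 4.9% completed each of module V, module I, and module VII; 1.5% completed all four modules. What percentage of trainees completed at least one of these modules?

By inclusion-exclusion,
P(≥1) = 35.7 + 36.2 + 40.1 + 36.3 − 12.5 − 12.0 − 10.1 − 12.7 − 11.5 − 15.0 + 4.3 + 2.5 + 5.2 + 4.9 − 1.5 = 89.9%

89.9%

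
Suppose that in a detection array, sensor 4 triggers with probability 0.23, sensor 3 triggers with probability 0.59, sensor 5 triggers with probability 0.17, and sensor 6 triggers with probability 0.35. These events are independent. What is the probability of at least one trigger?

P(none) = (1 − 0.23) × (1 − 0.59) × (1 − 0.17) × (1 − 0.35) = 0.77 × 0.41 × 0.83 × 0.65 = 0.17032015
P(at least one) = 1 − 0.17032015 = 0.82967985

0.82967985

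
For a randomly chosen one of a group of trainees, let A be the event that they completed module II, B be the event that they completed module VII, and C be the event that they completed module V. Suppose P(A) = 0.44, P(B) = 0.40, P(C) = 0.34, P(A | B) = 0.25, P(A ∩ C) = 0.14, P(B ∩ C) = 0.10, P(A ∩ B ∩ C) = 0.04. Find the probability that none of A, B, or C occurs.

0.12

P(A ∩ B) = P(B)·P(A|B) = 0.40 × 0.25 = 0.10
Using inclusion–exclusion:
P(A ∪ B ∪ C) = 0.44 + 0.40 + 0.34 − 0.10 − 0.14 − 0.10 + 0.04 = 0.88
P(none) = 1 − 0.88 = 0.12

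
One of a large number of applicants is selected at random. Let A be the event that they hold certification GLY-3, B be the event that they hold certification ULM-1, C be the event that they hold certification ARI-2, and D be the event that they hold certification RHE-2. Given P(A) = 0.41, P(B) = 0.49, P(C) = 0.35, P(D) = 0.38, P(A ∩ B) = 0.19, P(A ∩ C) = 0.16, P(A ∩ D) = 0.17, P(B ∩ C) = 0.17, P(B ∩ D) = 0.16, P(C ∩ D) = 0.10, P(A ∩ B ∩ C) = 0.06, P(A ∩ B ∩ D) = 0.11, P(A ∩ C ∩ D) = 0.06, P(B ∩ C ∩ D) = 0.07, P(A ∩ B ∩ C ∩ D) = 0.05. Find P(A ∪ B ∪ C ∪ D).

Apply inclusion-exclusion:
P(A ∪ B ∪ C ∪ D) = 0.41 + 0.49 + 0.35 + 0.38 − 0.19 − 0.16 − 0.17 − 0.17 − 0.16 − 0.10 + 0.06 + 0.11 + 0.06 + 0.07 − 0.05 = 0.93

0.93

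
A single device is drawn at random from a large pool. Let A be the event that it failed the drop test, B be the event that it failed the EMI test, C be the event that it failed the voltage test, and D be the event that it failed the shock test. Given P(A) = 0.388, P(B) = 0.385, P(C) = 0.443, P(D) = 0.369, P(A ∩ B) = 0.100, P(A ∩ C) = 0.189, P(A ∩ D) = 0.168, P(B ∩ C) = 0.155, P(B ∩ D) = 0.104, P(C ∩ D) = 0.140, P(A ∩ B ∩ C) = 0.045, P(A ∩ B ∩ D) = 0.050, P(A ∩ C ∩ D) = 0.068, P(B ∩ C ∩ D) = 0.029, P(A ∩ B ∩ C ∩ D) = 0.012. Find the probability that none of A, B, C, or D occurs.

0.091

By inclusion–exclusion:
P(A ∪ B ∪ C ∪ D) = 0.388 + 0.385 + 0.443 + 0.369 − 0.100 − 0.189 − 0.168 − 0.155 − 0.104 − 0.140 + 0.045 + 0.050 + 0.068 + 0.029 − 0.012 = 0.909
P(none) = 1 − 0.909 = 0.091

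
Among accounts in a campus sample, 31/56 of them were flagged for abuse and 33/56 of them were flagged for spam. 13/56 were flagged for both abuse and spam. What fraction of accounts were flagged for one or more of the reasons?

By inclusion-exclusion,
P(union) = 31/56 + 33/56 − 13/56 = 51/56

51/56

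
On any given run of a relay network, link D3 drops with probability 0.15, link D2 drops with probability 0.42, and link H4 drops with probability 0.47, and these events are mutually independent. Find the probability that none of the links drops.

0.26129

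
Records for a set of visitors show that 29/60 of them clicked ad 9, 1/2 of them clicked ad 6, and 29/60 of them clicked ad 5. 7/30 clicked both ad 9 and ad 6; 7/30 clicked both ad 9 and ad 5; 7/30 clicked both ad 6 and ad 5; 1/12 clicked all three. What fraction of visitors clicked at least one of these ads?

17/20

Apply inclusion-exclusion:
P(≥1) = 29/60 + 1/2 + 29/60 − 7/30 − 7/30 − 7/30 + 1/12 = 17/20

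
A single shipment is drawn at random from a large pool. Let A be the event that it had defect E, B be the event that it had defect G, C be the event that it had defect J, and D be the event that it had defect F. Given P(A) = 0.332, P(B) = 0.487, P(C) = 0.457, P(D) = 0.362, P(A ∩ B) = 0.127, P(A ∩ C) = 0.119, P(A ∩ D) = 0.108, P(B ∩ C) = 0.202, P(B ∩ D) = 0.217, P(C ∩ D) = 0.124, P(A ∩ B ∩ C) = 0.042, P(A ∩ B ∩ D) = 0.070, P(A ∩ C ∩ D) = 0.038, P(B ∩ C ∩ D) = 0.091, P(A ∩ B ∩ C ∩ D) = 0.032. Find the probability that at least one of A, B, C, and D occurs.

P(A ∪ B ∪ C ∪ D) = 0.332 + 0.487 + 0.457 + 0.362 − 0.127 − 0.119 − 0.108 − 0.202 − 0.217 − 0.124 + 0.042 + 0.070 + 0.038 + 0.091 − 0.032 = 0.950

0.950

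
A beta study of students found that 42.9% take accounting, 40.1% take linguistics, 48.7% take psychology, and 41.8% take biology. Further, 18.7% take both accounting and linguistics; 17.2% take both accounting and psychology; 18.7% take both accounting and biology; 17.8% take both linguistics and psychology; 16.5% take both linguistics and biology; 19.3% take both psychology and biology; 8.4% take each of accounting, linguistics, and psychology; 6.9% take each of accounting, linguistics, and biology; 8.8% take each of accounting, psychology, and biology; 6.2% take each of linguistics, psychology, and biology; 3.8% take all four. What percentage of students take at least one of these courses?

91.8%

P(union) = 42.9 + 40.1 + 48.7 + 41.8 − 18.7 − 17.2 − 18.7 − 17.8 − 16.5 − 19.3 + 8.4 + 6.9 + 8.8 + 6.2 − 3.8 = 91.8%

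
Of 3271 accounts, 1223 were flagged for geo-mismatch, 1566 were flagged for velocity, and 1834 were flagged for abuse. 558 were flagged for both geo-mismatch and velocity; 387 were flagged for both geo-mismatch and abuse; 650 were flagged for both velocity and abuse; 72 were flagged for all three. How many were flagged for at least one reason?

|at least one| = 1223 + 1566 + 1834 − 558 − 387 − 650 + 72 = 3100

3100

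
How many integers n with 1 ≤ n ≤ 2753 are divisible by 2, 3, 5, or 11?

1376 + 917 + 550 + 250 − 458 − 275 − 125 − 183 − 83 − 50 + 91 + 41 + 25 + 16 − 8 = 2084

2084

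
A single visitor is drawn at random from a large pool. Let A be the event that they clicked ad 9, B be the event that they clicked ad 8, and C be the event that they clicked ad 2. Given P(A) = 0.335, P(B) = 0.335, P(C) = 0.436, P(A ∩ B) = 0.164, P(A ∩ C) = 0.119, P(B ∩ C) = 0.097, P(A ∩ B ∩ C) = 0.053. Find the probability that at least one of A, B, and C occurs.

0.779

By inclusion-exclusion,
P(A ∪ B ∪ C) = 0.335 + 0.335 + 0.436 − 0.164 − 0.119 − 0.097 + 0.053 = 0.779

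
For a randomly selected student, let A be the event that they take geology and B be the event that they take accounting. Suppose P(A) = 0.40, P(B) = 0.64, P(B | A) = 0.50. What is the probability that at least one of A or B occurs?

P(A ∩ B) = P(A)·P(B|A) = 0.40 × 0.50 = 0.20
P(A ∪ B) = 0.40 + 0.64 − 0.20 = 0.84

0.84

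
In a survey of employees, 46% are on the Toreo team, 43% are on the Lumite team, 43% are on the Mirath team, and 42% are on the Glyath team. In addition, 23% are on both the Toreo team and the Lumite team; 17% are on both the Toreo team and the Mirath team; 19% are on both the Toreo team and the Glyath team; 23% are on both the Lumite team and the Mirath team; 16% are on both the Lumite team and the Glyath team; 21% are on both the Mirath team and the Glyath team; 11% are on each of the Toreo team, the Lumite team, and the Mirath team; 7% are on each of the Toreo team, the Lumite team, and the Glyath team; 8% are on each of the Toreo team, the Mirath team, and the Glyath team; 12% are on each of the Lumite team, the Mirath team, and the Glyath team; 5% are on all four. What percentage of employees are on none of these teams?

By inclusion-exclusion,
P(at least one) = 46 + 43 + 43 + 42 − 23 − 17 − 19 − 23 − 16 − 21 + 11 + 7 + 8 + 12 − 5 = 88%
P(none) = 100% − 88% = 12%

12%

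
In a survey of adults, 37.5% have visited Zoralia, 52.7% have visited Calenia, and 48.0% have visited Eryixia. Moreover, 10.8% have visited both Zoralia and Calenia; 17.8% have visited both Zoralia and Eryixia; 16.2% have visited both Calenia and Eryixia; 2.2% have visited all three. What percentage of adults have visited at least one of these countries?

95.6%

Apply inclusion-exclusion:
P(≥1) = 37.5 + 52.7 + 48.0 − 10.8 − 17.8 − 16.2 + 2.2 = 95.6%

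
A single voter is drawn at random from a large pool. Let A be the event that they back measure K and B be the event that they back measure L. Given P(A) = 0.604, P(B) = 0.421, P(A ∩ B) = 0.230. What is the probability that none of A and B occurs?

0.205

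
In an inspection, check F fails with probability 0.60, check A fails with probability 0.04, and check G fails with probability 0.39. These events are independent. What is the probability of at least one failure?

0.76576

P(none) = (1 − 0.60) × (1 − 0.04) × (1 − 0.39) = 0.40 × 0.96 × 0.61 = 0.23424
P(at least one) = 1 − 0.23424 = 0.76576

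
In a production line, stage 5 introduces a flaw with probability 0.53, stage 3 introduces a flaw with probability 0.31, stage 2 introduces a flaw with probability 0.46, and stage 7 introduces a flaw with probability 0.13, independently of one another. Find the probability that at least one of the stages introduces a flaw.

P(none) = (1 − 0.53) × (1 − 0.31) × (1 − 0.46) × (1 − 0.13) = 0.47 × 0.69 × 0.54 × 0.87 = 0.15235614
P(at least one) = 1 − 0.15235614 = 0.84764386

0.84764386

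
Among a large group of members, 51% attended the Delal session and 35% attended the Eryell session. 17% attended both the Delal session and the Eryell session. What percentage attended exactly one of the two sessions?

52%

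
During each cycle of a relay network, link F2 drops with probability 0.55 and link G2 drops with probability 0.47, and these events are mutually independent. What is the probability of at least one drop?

0.7615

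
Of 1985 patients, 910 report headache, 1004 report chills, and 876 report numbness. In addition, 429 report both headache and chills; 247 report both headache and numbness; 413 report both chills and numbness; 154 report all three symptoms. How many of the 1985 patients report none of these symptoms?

130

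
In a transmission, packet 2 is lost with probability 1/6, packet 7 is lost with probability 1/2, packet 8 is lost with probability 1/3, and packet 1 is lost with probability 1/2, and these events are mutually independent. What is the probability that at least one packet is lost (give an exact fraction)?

31/36

Independence gives P(none) = ∏(1 − pᵢ).
P(none) = (1 − 1/6) × (1 − 1/2) × (1 − 1/3) × (1 − 1/2) = 5/6 × 1/2 × 2/3 × 1/2 = 5/36
P(at least one) = 1 − 5/36 = 31/36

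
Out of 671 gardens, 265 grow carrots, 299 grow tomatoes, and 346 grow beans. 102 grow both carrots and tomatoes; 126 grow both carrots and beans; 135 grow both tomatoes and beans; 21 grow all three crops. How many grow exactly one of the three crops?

247

Using the inclusion–exclusion count for exactly one event:
|exactly one| = 265 + 299 + 346 − 2·102 − 2·126 − 2·135 + 3·21 = 247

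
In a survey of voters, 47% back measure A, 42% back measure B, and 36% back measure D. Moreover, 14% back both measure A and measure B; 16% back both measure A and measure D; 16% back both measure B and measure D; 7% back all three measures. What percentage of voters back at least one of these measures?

P(≥1) = 47 + 42 + 36 − 14 − 16 − 16 + 7 = 86%

86%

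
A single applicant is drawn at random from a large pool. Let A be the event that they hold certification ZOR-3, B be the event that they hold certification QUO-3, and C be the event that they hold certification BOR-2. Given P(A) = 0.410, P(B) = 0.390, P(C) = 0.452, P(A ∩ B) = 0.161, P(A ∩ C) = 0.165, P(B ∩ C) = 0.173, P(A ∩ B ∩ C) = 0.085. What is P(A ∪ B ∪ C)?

0.838

Apply inclusion-exclusion:
P(A ∪ B ∪ C) = 0.410 + 0.390 + 0.452 − 0.161 − 0.165 − 0.173 + 0.085 = 0.838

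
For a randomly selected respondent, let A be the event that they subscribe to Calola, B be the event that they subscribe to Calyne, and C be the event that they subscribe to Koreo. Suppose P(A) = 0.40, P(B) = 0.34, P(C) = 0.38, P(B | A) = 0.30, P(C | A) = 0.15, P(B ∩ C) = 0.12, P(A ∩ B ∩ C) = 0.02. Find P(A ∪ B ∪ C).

P(A ∩ B) = P(A)·P(B|A) = 0.40 × 0.30 = 0.12
P(A ∩ C) = P(A)·P(C|A) = 0.40 × 0.15 = 0.06
P(A ∪ B ∪ C) = 0.40 + 0.34 + 0.38 − 0.12 − 0.06 − 0.12 + 0.02 = 0.84

0.84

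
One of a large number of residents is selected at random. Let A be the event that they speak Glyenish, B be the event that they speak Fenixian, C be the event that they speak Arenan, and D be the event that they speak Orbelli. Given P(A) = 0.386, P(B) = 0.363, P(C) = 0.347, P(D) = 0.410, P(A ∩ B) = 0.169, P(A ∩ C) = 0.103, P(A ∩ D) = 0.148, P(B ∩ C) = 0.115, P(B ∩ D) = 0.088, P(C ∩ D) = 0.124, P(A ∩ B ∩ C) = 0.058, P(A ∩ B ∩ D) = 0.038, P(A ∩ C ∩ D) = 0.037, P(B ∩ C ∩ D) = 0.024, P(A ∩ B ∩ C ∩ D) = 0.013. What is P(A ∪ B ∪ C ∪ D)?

0.903

By inclusion-exclusion,
P(A ∪ B ∪ C ∪ D) = 0.386 + 0.363 + 0.347 + 0.410 − 0.169 − 0.103 − 0.148 − 0.115 − 0.088 − 0.124 + 0.058 + 0.038 + 0.037 + 0.024 − 0.013 = 0.903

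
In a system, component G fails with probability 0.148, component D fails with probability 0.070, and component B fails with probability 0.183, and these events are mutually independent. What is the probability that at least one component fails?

P(none) = (1 − 0.148) × (1 − 0.070) × (1 − 0.183) = 0.852 × 0.930 × 0.817 = 0.64735812
P(at least one) = 1 − 0.64735812 = 0.35264188

0.35264188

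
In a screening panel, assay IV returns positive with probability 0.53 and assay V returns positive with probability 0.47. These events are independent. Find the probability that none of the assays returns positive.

P(none) = (1 − 0.53) × (1 − 0.47) = 0.47 × 0.53 = 0.2491

0.2491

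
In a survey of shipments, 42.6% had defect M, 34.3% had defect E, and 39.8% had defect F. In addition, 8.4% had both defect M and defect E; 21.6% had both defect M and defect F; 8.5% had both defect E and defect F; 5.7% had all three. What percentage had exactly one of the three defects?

Using the inclusion–exclusion count for exactly one event:
P(exactly one) = 42.6 + 34.3 + 39.8 − 2·8.4 − 2·21.6 − 2·8.5 + 3·5.7 = 56.8%

56.8%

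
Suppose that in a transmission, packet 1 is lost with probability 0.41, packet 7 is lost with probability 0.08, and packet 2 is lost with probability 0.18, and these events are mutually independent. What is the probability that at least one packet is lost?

0.554904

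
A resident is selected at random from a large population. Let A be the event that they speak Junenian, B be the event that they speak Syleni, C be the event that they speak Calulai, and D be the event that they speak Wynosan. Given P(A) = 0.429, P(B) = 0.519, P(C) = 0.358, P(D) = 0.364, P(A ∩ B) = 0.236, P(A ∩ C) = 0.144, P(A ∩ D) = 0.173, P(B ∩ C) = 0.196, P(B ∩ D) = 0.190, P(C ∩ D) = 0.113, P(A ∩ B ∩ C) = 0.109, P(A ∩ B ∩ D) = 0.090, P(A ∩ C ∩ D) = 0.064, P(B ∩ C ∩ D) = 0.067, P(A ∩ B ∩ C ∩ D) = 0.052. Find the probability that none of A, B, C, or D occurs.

0.104

P(A ∪ B ∪ C ∪ D) = 0.429 + 0.519 + 0.358 + 0.364 − 0.236 − 0.144 − 0.173 − 0.196 − 0.190 − 0.113 + 0.109 + 0.090 + 0.064 + 0.067 − 0.052 = 0.896
P(none) = 1 − 0.896 = 0.104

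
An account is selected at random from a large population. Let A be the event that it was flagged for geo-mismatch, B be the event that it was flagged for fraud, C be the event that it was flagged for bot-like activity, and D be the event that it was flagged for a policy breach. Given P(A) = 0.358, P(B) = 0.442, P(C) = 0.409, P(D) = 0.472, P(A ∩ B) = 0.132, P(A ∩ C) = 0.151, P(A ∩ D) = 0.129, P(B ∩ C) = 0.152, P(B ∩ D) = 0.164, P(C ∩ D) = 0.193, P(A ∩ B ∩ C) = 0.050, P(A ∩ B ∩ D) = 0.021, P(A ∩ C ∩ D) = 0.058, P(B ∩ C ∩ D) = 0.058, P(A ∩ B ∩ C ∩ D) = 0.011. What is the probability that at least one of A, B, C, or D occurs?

0.936

P(A ∪ B ∪ C ∪ D) = 0.358 + 0.442 + 0.409 + 0.472 − 0.132 − 0.151 − 0.129 − 0.152 − 0.164 − 0.193 + 0.050 + 0.021 + 0.058 + 0.058 − 0.011 = 0.936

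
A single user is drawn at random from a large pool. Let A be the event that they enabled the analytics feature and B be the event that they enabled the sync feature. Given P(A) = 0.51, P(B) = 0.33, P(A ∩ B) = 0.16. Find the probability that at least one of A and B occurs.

By inclusion–exclusion:
P(A ∪ B) = 0.51 + 0.33 − 0.16 = 0.68

0.68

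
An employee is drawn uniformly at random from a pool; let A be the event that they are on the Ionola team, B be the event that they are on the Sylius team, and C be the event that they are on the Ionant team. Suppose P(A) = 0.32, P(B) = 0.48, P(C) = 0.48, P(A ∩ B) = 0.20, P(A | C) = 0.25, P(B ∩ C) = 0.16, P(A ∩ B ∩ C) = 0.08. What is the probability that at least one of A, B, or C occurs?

P(A ∩ C) = P(C)·P(A|C) = 0.48 × 0.25 = 0.12
By inclusion–exclusion:
P(A ∪ B ∪ C) = 0.32 + 0.48 + 0.48 − 0.20 − 0.12 − 0.16 + 0.08 = 0.88

0.88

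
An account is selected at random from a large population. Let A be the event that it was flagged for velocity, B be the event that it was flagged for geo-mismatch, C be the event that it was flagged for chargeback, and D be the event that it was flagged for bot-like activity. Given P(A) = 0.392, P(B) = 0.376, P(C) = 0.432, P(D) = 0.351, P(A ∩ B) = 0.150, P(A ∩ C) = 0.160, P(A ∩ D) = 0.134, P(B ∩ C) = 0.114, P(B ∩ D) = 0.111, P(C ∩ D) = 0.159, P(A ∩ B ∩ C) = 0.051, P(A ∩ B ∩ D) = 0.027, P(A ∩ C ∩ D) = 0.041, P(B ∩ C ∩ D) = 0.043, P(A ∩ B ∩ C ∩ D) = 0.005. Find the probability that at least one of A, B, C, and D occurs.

0.880

Apply inclusion-exclusion:
P(A ∪ B ∪ C ∪ D) = 0.392 + 0.376 + 0.432 + 0.351 − 0.150 − 0.160 − 0.134 − 0.114 − 0.111 − 0.159 + 0.051 + 0.027 + 0.041 + 0.043 − 0.005 = 0.880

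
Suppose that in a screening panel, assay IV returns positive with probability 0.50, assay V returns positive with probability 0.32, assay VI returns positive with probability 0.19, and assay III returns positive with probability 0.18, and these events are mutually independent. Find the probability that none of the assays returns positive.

0.225828

P(none) = (1 − 0.50) × (1 − 0.32) × (1 − 0.19) × (1 − 0.18) = 0.50 × 0.68 × 0.81 × 0.82 = 0.225828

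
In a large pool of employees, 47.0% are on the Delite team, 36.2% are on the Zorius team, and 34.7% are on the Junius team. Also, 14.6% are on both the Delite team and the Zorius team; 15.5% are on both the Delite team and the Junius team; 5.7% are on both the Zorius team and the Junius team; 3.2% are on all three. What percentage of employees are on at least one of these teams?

85.3%

Inclusion–exclusion gives
P(union) = 47.0 + 36.2 + 34.7 − 14.6 − 15.5 − 5.7 + 3.2 = 85.3%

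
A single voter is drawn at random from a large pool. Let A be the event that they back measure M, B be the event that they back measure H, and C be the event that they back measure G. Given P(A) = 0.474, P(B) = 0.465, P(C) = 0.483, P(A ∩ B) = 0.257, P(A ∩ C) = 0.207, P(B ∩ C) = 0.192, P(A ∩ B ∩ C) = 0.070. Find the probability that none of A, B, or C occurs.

0.164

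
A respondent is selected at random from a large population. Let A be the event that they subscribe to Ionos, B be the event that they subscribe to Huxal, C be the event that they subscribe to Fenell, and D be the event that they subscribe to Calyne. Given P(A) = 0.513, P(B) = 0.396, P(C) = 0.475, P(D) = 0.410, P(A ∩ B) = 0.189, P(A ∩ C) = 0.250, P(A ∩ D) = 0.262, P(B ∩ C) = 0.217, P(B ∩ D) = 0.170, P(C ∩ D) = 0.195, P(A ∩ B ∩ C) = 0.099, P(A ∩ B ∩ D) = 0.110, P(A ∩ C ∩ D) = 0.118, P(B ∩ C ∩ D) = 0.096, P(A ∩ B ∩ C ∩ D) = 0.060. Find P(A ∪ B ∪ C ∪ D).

0.874

Using inclusion–exclusion:
P(A ∪ B ∪ C ∪ D) = 0.513 + 0.396 + 0.475 + 0.410 − 0.189 − 0.250 − 0.262 − 0.217 − 0.170 − 0.195 + 0.099 + 0.110 + 0.118 + 0.096 − 0.060 = 0.874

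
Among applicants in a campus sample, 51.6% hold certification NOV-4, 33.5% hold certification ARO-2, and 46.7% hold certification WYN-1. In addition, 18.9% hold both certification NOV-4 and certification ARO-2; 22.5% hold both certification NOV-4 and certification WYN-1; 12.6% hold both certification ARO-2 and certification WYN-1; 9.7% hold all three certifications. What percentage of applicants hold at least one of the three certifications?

87.5%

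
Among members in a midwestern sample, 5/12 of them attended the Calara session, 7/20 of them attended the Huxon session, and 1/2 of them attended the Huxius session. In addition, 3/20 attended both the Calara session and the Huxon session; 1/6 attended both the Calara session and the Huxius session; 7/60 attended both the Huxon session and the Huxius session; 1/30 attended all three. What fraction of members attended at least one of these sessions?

13/15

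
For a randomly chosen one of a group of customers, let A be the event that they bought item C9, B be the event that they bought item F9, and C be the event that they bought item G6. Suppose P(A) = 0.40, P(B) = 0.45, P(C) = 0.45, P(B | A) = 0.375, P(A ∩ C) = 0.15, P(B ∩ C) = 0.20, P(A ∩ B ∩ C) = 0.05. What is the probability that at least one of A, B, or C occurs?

0.85

P(A ∩ B) = P(A)·P(B|A) = 0.40 × 0.375 = 0.15
Using inclusion–exclusion:
P(A ∪ B ∪ C) = 0.40 + 0.45 + 0.45 − 0.15 − 0.15 − 0.20 + 0.05 = 0.85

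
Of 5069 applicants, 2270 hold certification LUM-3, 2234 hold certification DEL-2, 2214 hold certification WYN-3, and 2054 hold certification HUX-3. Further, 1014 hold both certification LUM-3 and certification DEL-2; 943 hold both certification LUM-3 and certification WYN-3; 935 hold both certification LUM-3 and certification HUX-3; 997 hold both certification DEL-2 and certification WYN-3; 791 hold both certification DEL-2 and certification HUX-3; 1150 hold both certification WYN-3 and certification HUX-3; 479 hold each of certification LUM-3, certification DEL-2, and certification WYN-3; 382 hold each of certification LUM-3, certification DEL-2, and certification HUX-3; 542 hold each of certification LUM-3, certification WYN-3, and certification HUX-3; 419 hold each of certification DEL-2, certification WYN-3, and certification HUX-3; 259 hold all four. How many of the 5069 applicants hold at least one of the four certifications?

By inclusion–exclusion:
N(≥1) = 2270 + 2234 + 2214 + 2054 − 1014 − 943 − 935 − 997 − 791 − 1150 + 479 + 382 + 542 + 419 − 259 = 4505

4505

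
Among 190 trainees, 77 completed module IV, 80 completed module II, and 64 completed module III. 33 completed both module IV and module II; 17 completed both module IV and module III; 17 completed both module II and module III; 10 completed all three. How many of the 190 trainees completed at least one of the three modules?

164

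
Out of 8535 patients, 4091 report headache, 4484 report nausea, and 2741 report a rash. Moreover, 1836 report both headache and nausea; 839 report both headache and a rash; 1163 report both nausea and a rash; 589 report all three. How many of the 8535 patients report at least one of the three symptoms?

8067

Apply inclusion-exclusion:
|union| = 4091 + 4484 + 2741 − 1836 − 839 − 1163 + 589 = 8067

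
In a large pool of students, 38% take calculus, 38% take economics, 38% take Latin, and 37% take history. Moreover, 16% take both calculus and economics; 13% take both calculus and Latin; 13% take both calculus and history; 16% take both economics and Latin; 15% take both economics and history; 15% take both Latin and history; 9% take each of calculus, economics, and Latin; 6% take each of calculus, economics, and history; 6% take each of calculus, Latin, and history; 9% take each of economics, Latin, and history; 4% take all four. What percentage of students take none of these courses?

By inclusion-exclusion,
P(union) = 38 + 38 + 38 + 37 − 16 − 13 − 13 − 16 − 15 − 15 + 9 + 6 + 6 + 9 − 4 = 89%
P(none) = 100% − 89% = 11%

11%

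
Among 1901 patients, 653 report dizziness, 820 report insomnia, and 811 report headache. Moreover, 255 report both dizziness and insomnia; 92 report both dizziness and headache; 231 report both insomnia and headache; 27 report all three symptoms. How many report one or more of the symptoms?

1733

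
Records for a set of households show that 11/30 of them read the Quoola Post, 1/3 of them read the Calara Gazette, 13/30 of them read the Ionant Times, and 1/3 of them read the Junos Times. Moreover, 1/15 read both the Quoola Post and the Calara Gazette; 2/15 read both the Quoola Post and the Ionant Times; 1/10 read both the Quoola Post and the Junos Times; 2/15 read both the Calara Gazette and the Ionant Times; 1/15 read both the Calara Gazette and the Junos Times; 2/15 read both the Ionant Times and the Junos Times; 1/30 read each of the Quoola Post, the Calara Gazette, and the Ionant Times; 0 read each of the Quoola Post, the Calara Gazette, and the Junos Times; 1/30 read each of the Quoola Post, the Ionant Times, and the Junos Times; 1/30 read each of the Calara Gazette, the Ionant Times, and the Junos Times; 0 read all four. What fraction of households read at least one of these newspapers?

Inclusion–exclusion gives
P(at least one) = 11/30 + 1/3 + 13/30 + 1/3 − 1/15 − 2/15 − 1/10 − 2/15 − 1/15 − 2/15 + 1/30 + 0 + 1/30 + 1/30 − 0 = 14/15

14/15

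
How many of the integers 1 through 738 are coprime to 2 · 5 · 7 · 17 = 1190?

237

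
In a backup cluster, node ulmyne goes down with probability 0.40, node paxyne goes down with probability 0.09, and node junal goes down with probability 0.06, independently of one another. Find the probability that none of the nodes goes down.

0.51324

P(none) = (1 − 0.40) × (1 − 0.09) × (1 − 0.06) = 0.60 × 0.91 × 0.94 = 0.51324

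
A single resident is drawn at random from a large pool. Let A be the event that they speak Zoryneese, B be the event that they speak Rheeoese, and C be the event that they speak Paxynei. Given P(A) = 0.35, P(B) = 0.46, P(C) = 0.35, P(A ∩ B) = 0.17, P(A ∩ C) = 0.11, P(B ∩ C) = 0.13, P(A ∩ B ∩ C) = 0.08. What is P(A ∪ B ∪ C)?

0.83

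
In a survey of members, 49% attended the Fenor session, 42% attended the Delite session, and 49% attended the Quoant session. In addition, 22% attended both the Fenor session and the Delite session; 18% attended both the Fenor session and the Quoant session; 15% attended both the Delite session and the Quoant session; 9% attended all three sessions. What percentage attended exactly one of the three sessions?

57%

Using the inclusion–exclusion count for exactly one event:
P(exactly one) = 49 + 42 + 49 − 2·22 − 2·18 − 2·15 + 3·9 = 57%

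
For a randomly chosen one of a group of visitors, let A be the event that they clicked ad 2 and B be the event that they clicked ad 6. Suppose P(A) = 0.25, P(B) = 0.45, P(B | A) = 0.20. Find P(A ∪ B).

0.65

P(A ∩ B) = P(A)·P(B|A) = 0.25 × 0.20 = 0.05
P(A ∪ B) = 0.25 + 0.45 − 0.05 = 0.65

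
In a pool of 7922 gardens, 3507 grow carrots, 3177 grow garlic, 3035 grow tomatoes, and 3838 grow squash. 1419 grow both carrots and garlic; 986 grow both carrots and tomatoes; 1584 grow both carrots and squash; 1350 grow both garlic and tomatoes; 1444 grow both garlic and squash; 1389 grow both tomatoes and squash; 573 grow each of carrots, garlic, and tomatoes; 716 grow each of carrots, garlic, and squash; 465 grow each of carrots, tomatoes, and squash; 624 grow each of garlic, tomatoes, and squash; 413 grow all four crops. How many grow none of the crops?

572

By inclusion-exclusion,
|union| = 3507 + 3177 + 3035 + 3838 − 1419 − 986 − 1584 − 1350 − 1444 − 1389 + 573 + 716 + 465 + 624 − 413 = 7350
None: 7922 − 7350 = 572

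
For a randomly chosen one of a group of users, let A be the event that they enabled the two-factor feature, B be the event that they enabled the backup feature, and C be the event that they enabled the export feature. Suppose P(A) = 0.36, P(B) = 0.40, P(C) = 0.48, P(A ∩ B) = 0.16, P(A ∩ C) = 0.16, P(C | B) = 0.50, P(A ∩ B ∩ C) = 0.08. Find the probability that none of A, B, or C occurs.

P(B ∩ C) = P(B)·P(C|B) = 0.40 × 0.50 = 0.20
By inclusion-exclusion,
P(A ∪ B ∪ C) = 0.36 + 0.40 + 0.48 − 0.16 − 0.16 − 0.20 + 0.08 = 0.80
P(none) = 1 − 0.80 = 0.20

0.20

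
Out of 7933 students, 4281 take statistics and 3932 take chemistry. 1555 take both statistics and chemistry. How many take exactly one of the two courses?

Using the inclusion–exclusion count for exactly one event:
|exactly one| = 4281 + 3932 − 2·1555 = 5103

5103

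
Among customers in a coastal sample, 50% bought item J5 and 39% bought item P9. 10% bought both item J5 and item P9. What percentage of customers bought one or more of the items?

By inclusion-exclusion,
P(union) = 50 + 39 − 10 = 79%

79%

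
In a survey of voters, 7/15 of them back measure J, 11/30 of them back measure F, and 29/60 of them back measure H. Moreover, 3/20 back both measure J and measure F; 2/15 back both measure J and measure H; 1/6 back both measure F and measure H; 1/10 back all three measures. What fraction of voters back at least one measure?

29/30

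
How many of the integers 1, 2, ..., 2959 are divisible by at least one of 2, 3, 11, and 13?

Inclusion–exclusion gives
floor(2959/2) + floor(2959/3) + floor(2959/11) + floor(2959/13) − floor(2959/6) − floor(2959/22) − floor(2959/26) − floor(2959/33) − floor(2959/39) − floor(2959/143) + floor(2959/66) + floor(2959/78) + floor(2959/286) + floor(2959/429) − floor(2959/858) = 1479 + 986 + 269 + 227 − 493 − 134 − 113 − 89 − 75 − 20 + 44 + 37 + 10 + 6 − 3 = 2131

2131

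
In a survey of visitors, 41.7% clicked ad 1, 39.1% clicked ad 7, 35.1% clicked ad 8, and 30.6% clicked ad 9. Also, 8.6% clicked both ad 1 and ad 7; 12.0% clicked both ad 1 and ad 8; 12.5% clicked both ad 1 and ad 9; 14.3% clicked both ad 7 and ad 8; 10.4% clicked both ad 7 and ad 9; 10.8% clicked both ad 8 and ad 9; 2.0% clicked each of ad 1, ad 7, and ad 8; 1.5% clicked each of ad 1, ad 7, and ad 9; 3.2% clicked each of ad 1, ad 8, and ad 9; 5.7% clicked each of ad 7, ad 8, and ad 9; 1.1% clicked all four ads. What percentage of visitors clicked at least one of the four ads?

89.2%

By inclusion-exclusion,
P(union) = 41.7 + 39.1 + 35.1 + 30.6 − 8.6 − 12.0 − 12.5 − 14.3 − 10.4 − 10.8 + 2.0 + 1.5 + 3.2 + 5.7 − 1.1 = 89.2%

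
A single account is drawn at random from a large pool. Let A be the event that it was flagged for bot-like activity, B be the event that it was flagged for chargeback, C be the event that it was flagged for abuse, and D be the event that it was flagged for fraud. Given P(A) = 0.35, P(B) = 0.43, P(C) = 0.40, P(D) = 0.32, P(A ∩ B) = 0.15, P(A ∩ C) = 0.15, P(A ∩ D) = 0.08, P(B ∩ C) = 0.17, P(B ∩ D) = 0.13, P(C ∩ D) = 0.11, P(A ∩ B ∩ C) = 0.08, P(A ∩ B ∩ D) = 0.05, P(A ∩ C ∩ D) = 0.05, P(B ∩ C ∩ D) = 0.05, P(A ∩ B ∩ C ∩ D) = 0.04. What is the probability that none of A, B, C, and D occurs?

By inclusion–exclusion:
P(A ∪ B ∪ C ∪ D) = 0.35 + 0.43 + 0.40 + 0.32 − 0.15 − 0.15 − 0.08 − 0.17 − 0.13 − 0.11 + 0.08 + 0.05 + 0.05 + 0.05 − 0.04 = 0.90
P(none) = 1 − 0.90 = 0.10

0.10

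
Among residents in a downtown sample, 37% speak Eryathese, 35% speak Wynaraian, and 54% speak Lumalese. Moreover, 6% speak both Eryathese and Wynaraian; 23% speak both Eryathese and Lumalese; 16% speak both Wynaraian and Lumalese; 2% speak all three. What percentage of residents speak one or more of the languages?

By inclusion-exclusion,
P(at least one) = 37 + 35 + 54 − 6 − 23 − 16 + 2 = 83%

83%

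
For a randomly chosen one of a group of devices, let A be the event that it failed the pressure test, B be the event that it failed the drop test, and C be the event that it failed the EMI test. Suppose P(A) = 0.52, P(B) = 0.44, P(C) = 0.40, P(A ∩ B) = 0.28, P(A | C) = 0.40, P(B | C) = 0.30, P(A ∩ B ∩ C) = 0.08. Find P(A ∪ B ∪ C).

0.88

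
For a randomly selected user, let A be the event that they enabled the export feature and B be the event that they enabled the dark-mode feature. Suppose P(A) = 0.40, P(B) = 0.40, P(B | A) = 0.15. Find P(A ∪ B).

0.74

P(A ∩ B) = P(A)·P(B|A) = 0.40 × 0.15 = 0.06
Using inclusion–exclusion:
P(A ∪ B) = 0.40 + 0.40 − 0.06 = 0.74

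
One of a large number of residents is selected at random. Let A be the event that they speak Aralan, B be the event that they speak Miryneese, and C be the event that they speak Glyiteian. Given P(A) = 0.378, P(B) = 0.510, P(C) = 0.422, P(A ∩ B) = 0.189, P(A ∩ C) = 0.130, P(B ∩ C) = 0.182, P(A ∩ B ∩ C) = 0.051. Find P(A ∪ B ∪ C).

0.860

Apply inclusion-exclusion:
P(A ∪ B ∪ C) = 0.378 + 0.510 + 0.422 − 0.189 − 0.130 − 0.182 + 0.051 = 0.860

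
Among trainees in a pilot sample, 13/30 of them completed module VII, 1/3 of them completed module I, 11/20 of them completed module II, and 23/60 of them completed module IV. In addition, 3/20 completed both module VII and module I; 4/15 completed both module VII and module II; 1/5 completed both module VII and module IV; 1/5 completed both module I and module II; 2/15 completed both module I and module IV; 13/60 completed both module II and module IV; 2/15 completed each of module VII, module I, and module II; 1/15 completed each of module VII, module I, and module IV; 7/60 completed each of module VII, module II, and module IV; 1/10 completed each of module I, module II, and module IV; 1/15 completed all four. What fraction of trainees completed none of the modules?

7/60

P(at least one) = 13/30 + 1/3 + 11/20 + 23/60 − 3/20 − 4/15 − 1/5 − 1/5 − 2/15 − 13/60 + 2/15 + 1/15 + 7/60 + 1/10 − 1/15 = 53/60
P(none) = 1 − 53/60 = 7/60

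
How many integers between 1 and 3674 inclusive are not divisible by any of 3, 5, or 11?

1781

Using inclusion–exclusion:
1224 + 734 + 334 − 244 − 111 − 66 + 22 = 1893
3674 − 1893 = 1781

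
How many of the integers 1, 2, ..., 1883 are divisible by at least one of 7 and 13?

393

269 + 144 − 20 = 393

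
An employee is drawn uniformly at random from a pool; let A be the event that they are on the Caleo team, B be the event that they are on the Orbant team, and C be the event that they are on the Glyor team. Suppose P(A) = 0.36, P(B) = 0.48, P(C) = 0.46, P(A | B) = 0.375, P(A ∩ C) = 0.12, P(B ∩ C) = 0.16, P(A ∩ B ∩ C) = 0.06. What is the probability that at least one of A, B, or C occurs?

0.90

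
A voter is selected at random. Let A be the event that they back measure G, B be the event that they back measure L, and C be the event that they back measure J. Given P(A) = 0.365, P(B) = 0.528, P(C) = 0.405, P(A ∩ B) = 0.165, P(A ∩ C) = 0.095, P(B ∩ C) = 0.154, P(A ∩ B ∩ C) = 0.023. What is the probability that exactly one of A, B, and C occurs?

P(exactly one) = 0.365 + 0.528 + 0.405 − 2·0.165 − 2·0.095 − 2·0.154 + 3·0.023 = 0.539

0.539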